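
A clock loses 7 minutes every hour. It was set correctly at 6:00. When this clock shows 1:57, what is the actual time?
For every 60 true minutes, the faulty clock advances 53 minutes, so 1 faulty-clock minute corresponds to 60/53 true minutes.
From 6:00 to 1:57 on the faulty dial is 477 minutes.
True elapsed: 477 x 60/53 = 540 minutes = 9 hours.
True time: 6:00 + 9 hours = 3:00.

Final answer: 3:00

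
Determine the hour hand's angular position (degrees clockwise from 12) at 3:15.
The hour hand moves 30 degrees per hour and 0.5 degrees per minute.
At 3:15: (3) x 30 + 15 x 0.5 = 90 + 7.5 = 97.5 degrees

Final answer: 97.5 degrees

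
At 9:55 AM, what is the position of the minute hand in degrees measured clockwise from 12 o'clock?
The minute hand moves 6 degrees per minute.
At 9:55: 55 x 6 = 330 degrees

Final answer: 330 degrees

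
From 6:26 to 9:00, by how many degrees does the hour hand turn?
The hour hand moves 0.5 degrees per minute.
Time elapsed: 9:00 - 6:26 = 154 minutes
Angular displacement: 154 x 0.5 = 77 degrees

Final answer: 77 degrees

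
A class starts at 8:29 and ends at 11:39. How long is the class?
From 8:29 to 11:39:
(11 x 60 + 39) - (8 x 60 + 29) = 699 - 509 = 190 minutes
= 3 hours and 10 minutes

Final answer: 3 hours and 10 minutes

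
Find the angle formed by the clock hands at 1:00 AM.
Hour hand position: 1 x 30 + 0 x 0.5 = 30 degrees
Minute hand position: 0 x 6 = 0 degrees
Difference: |30 - 0| = 30 degrees
The angle between the hands is 30 degrees

Final answer: 30 degrees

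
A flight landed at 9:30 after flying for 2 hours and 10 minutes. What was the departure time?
Starting time: 9:30 = 570 total minutes past 12:00
Subtracting: 2 hours and 10 minutes = 130 minutes
570 - 130 = 440 minutes
= 7 hours and 20 minutes past 12:00 = 7:20

Final answer: 7:20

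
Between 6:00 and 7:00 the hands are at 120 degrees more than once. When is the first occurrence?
At t minutes past 6:00, the hour hand is at 30 x 6 + 0.5t degrees and the minute hand is at 6t degrees.
The smaller angle between them is 120 degrees when |30H - 5.5t| = 120 or |30H - 5.5t| = 240.
With H = 6, solve 30 x 6 - 5.5t = +/- target for each target:
  t = (30 x 6 - 120) / 5.5 = 10.91
  t = (30 x 6 + 120) / 5.5 = 54.55
  t = (30 x 6 - 240) / 5.5 = -10.91 (outside (0, 60))
  t = (30 x 6 + 240) / 5.5 = 76.36 (outside (0, 60))
Valid solutions in (0, 60): {10.91, 54.55} minutes.
The first occurrence is t = 10.91 minutes.
The hands form a 120-degree angle at 10.91 minutes past 6:00.

Final answer: 10.91 minutes past 6:00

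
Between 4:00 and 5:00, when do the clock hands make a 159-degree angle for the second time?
At t minutes past 4:00, the hour hand is at 30 x 4 + 0.5t degrees and the minute hand is at 6t degrees.
The smaller angle between them is 159 degrees when |30H - 5.5t| = 159 or |30H - 5.5t| = 201.
With H = 4, solve 30 x 4 - 5.5t = +/- target for each target:
  t = (30 x 4 - 159) / 5.5 = -7.09 (outside (0, 60))
  t = (30 x 4 + 159) / 5.5 = 50.73
  t = (30 x 4 - 201) / 5.5 = -14.73 (outside (0, 60))
  t = (30 x 4 + 201) / 5.5 = 58.36
Valid solutions in (0, 60): {50.73, 58.36} minutes.
The second occurrence is t = 58.36 minutes.
The hands form a 159-degree angle at 58.36 minutes past 4:00.

Final answer: 58.36 minutes past 4:00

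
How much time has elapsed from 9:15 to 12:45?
From 9:15 to 12:45:
(12 x 60 + 45) - (9 x 60 + 15) = 765 - 555 = 210 minutes
= 3 hours and 30 minutes

Final answer: 3 hours and 30 minutes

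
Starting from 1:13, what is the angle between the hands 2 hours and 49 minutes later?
First find the time 2 hours and 49 minutes after 1:13.
Total minutes: 1 x 60 + 13 + 2 x 60 + 49 = 242.
242 mod 720 = 242 minutes = 4:02.
Now compute the angle at 4:02:
Hour hand: 4 x 30 + 2 x 0.5 = 121 degrees
Minute hand: 2 x 6 = 12 degrees
Difference: |121 - 12| = 109 degrees
The angle is 109 degrees

Final answer: 109 degrees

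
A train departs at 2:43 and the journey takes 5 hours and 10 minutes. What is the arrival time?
Starting time: 2:43
Adding 10 minutes to 43 minutes: 43 + 10 = 53 minutes
Adding 5 hours: 2 + 5 = 7
Final time: 7:53

Final answer: 7:53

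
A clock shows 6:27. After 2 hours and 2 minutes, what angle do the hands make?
First find the time 2 hours and 2 minutes after 6:27.
Total minutes: 6 x 60 + 27 + 2 x 60 + 2 = 509.
509 mod 720 = 509 minutes = 8:29.
Now compute the angle at 8:29:
Hour hand: 8 x 30 + 29 x 0.5 = 254.5 degrees
Minute hand: 29 x 6 = 174 degrees
Difference: |254.5 - 174| = 80.5 degrees
The angle is 80.5 degrees

Final answer: 80.5 degrees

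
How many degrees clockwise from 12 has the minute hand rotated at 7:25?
The minute hand moves 6 degrees per minute.
At 7:25: 25 x 6 = 150 degrees

Final answer: 150 degrees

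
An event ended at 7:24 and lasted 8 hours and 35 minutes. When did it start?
Starting time: 7:24 = 444 total minutes past 12:00
Subtracting: 8 hours and 35 minutes = 515 minutes
444 - 515 = -71 (negative, add 12 hours = 720) = 649 minutes
= 10 hours and 49 minutes past 12:00 = 10:49

Final answer: 10:49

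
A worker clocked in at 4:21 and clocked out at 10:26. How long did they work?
From 4:21 to 10:26:
(10 x 60 + 26) - (4 x 60 + 21) = 626 - 261 = 365 minutes
= 6 hours and 5 minutes

Final answer: 6 hours and 5 minutes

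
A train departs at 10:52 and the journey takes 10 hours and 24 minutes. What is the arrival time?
Starting time: 10:52
Adding 24 minutes to 52 minutes: 52 + 24 = 76 minutes = 1 hour and 16 minutes
Adding 10 hours: 10 + 10 + 1 (carry) = 21 - 12 = 9
Final time: 9:16

Final answer: 9:16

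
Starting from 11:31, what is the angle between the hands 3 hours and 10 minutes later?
First find the time 3 hours and 10 minutes after 11:31.
Total minutes: 11 x 60 + 31 + 3 x 60 + 10 = 881.
881 mod 720 = 161 minutes = 2:41.
Now compute the angle at 2:41:
Hour hand: 2 x 30 + 41 x 0.5 = 80.5 degrees
Minute hand: 41 x 6 = 246 degrees
Difference: |80.5 - 246| = 165.5 degrees
The angle is 165.5 degrees

Final answer: 165.5 degrees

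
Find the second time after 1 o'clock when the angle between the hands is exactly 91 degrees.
At t minutes past 1:00, the hour hand is at 30 x 1 + 0.5t degrees and the minute hand is at 6t degrees.
The smaller angle between them is 91 degrees when |30H - 5.5t| = 91 or |30H - 5.5t| = 269.
With H = 1, solve 30 x 1 - 5.5t = +/- target for each target:
  t = (30 x 1 - 91) / 5.5 = -11.09 (outside (0, 60))
  t = (30 x 1 + 91) / 5.5 = 22
  t = (30 x 1 - 269) / 5.5 = -43.45 (outside (0, 60))
  t = (30 x 1 + 269) / 5.5 = 54.36
Valid solutions in (0, 60): {22, 54.36} minutes.
The second occurrence is t = 54.36 minutes.
The hands form a 91-degree angle at 54.36 minutes past 1:00.

Final answer: 54.36 minutes past 1:00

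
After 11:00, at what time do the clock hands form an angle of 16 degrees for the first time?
At t minutes past 11:00, the hour hand is at 30 x 11 + 0.5t degrees and the minute hand is at 6t degrees.
The smaller angle between them is 16 degrees when |30H - 5.5t| = 16 or |30H - 5.5t| = 344.
With H = 11, solve 30 x 11 - 5.5t = +/- target for each target:
  t = (30 x 11 - 16) / 5.5 = 57.09
  t = (30 x 11 + 16) / 5.5 = 62.91 (outside (0, 60))
  t = (30 x 11 - 344) / 5.5 = -2.55 (outside (0, 60))
  t = (30 x 11 + 344) / 5.5 = 122.55 (outside (0, 60))
Valid solutions in (0, 60): {57.09} minutes.
The first occurrence is t = 57.09 minutes.
The hands form a 16-degree angle at 57.09 minutes past 11:00.

Final answer: 57.09 minutes past 11:00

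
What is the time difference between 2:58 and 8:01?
From 2:58 to 8:01:
(8 x 60 + 1) - (2 x 60 + 58) = 481 - 178 = 303 minutes
= 5 hours and 3 minutes

Final answer: 5 hours and 3 minutes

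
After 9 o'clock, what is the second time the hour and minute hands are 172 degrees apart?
At t minutes past 9:00, the hour hand is at 30 x 9 + 0.5t degrees and the minute hand is at 6t degrees.
The smaller angle between them is 172 degrees when |30H - 5.5t| = 172 or |30H - 5.5t| = 188.
With H = 9, solve 30 x 9 - 5.5t = +/- target for each target:
  t = (30 x 9 - 172) / 5.5 = 17.82
  t = (30 x 9 + 172) / 5.5 = 80.36 (outside (0, 60))
  t = (30 x 9 - 188) / 5.5 = 14.91
  t = (30 x 9 + 188) / 5.5 = 83.27 (outside (0, 60))
Valid solutions in (0, 60): {14.91, 17.82} minutes.
The second occurrence is t = 17.82 minutes.
The hands form a 172-degree angle at 17.82 minutes past 9:00.

Final answer: 17.82 minutes past 9:00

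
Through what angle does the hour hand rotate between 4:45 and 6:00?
The hour hand moves 0.5 degrees per minute.
Time elapsed: 6:00 - 4:45 = 75 minutes
Angular displacement: 75 x 0.5 = 37.5 degrees

Final answer: 37.5 degrees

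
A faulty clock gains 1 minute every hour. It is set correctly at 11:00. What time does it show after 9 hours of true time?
For every 60 true minutes, the faulty clock advances 60 + 1 = 61 minutes.
True elapsed: 9 hours = 540 minutes.
Faulty clock advances: 540 x 61/60 = 549 minutes (drift: 9 minutes ahead).
Shown time: 11:00 + 549 minutes = 8:09.

Final answer: 8:09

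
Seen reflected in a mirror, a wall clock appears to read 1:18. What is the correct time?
Reflection across the vertical (12-6) axis maps a hand at angle A degrees to (360 - A) degrees, which sends a reading of T minutes past 12:00 to (720 - T) minutes past 12:00.
Mirror reads 1:18 = 78 minutes past 12:00.
Actual time: (720 - 78) mod 720 = 642 minutes = 10:42.

Final answer: 10:42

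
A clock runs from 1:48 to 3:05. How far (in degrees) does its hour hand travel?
The hour hand moves 0.5 degrees per minute.
Time elapsed: 3:05 - 1:48 = 77 minutes
Angular displacement: 77 x 0.5 = 38.5 degrees

Final answer: 38.5 degrees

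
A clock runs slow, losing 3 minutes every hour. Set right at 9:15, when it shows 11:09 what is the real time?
For every 60 true minutes, the faulty clock advances 57 minutes, so 1 faulty-clock minute corresponds to 60/57 true minutes.
From 9:15 to 11:09 on the faulty dial is 114 minutes.
True elapsed: 114 x 60/57 = 120 minutes = 2 hours.
True time: 9:15 + 2 hours = 11:15.

Final answer: 11:15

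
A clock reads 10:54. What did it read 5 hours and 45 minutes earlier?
Starting time: 10:54 = 654 total minutes past 12:00
Subtracting: 5 hours and 45 minutes = 345 minutes
654 - 345 = 309 minutes
= 5 hours and 9 minutes past 12:00 = 5:09

Final answer: 5:09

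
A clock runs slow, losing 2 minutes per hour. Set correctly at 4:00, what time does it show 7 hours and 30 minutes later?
For every 60 true minutes, the faulty clock advances 60 - 2 = 58 minutes.
True elapsed: 7 hours and 30 minutes = 450 minutes.
Faulty clock advances: 450 x 58/60 = 435 minutes (drift: 15 minutes behind).
Shown time: 4:00 + 435 minutes = 11:15.

Final answer: 11:15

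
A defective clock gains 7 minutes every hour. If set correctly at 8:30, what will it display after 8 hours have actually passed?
For every 60 true minutes, the faulty clock advances 60 + 7 = 67 minutes.
True elapsed: 8 hours = 480 minutes.
Faulty clock advances: 480 x 67/60 = 536 minutes (drift: 56 minutes ahead).
Shown time: 8:30 + 536 minutes = 5:26.

Final answer: 5:26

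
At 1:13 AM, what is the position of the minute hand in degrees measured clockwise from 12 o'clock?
The minute hand moves 6 degrees per minute.
At 1:13: 13 x 6 = 78 degrees

Final answer: 78 degrees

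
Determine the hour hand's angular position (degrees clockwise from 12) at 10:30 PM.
The hour hand moves 30 degrees per hour and 0.5 degrees per minute.
At 10:30: (10) x 30 + 30 x 0.5 = 300 + 15 = 315 degrees

Final answer: 315 degrees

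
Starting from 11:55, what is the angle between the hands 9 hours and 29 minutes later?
First find the time 9 hours and 29 minutes after 11:55.
Total minutes: 11 x 60 + 55 + 9 x 60 + 29 = 1284.
1284 mod 720 = 564 minutes = 9:24.
Now compute the angle at 9:24:
Hour hand: 9 x 30 + 24 x 0.5 = 282 degrees
Minute hand: 24 x 6 = 144 degrees
Difference: |282 - 144| = 138 degrees
The angle is 138 degrees

Final answer: 138 degrees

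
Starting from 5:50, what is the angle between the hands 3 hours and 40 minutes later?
First find the time 3 hours and 40 minutes after 5:50.
Total minutes: 5 x 60 + 50 + 3 x 60 + 40 = 570.
570 mod 720 = 570 minutes = 9:30.
Now compute the angle at 9:30:
Hour hand: 9 x 30 + 30 x 0.5 = 285 degrees
Minute hand: 30 x 6 = 180 degrees
Difference: |285 - 180| = 105 degrees
The angle is 105 degrees

Final answer: 105 degrees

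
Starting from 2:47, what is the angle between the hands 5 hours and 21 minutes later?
First find the time 5 hours and 21 minutes after 2:47.
Total minutes: 2 x 60 + 47 + 5 x 60 + 21 = 488.
488 mod 720 = 488 minutes = 8:08.
Now compute the angle at 8:08:
Hour hand: 8 x 30 + 8 x 0.5 = 244 degrees
Minute hand: 8 x 6 = 48 degrees
Difference: |244 - 48| = 196 degrees
Smaller angle: 360 - 196 = 164 degrees

Final answer: 164 degrees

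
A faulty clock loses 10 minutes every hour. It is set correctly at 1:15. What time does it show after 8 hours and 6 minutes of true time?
For every 60 true minutes, the faulty clock advances 60 - 10 = 50 minutes.
True elapsed: 8 hours and 6 minutes = 486 minutes.
Faulty clock advances: 486 x 50/60 = 405 minutes (drift: 81 minutes behind).
Shown time: 1:15 + 405 minutes = 8:00.

Final answer: 8:00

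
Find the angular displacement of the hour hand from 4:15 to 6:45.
The hour hand moves 0.5 degrees per minute.
Time elapsed: 6:45 - 4:15 = 150 minutes
Angular displacement: 150 x 0.5 = 75 degrees

Final answer: 75 degrees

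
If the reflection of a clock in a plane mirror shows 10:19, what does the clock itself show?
Reflection across the vertical (12-6) axis maps a hand at angle A degrees to (360 - A) degrees, which sends a reading of T minutes past 12:00 to (720 - T) minutes past 12:00.
Mirror reads 10:19 = 619 minutes past 12:00.
Actual time: (720 - 619) mod 720 = 101 minutes = 1:41.

Final answer: 1:41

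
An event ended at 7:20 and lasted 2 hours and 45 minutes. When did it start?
Starting time: 7:20 = 440 total minutes past 12:00
Subtracting: 2 hours and 45 minutes = 165 minutes
440 - 165 = 275 minutes
= 4 hours and 35 minutes past 12:00 = 4:35

Final answer: 4:35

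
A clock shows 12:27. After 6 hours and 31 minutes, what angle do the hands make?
First find the time 6 hours and 31 minutes after 12:27.
Total minutes: 12 x 60 + 27 + 6 x 60 + 31 = 1138.
1138 mod 720 = 418 minutes = 6:58.
Now compute the angle at 6:58:
Hour hand: 6 x 30 + 58 x 0.5 = 209 degrees
Minute hand: 58 x 6 = 348 degrees
Difference: |209 - 348| = 139 degrees
The angle is 139 degrees

Final answer: 139 degrees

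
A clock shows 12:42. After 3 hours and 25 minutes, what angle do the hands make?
First find the time 3 hours and 25 minutes after 12:42.
Total minutes: 12 x 60 + 42 + 3 x 60 + 25 = 967.
967 mod 720 = 247 minutes = 4:07.
Now compute the angle at 4:07:
Hour hand: 4 x 30 + 7 x 0.5 = 123.5 degrees
Minute hand: 7 x 6 = 42 degrees
Difference: |123.5 - 42| = 81.5 degrees
The angle is 81.5 degrees

Final answer: 81.5 degrees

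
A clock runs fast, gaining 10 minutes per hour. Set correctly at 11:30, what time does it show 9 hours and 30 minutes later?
For every 60 true minutes, the faulty clock advances 60 + 10 = 70 minutes.
True elapsed: 9 hours and 30 minutes = 570 minutes.
Faulty clock advances: 570 x 70/60 = 665 minutes (drift: 95 minutes ahead).
Shown time: 11:30 + 665 minutes = 10:35.

Final answer: 10:35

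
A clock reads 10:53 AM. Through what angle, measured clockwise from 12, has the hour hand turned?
The hour hand moves 30 degrees per hour and 0.5 degrees per minute.
At 10:53: (10) x 30 + 53 x 0.5 = 300 + 26.5 = 326.5 degrees

Final answer: 326.5 degrees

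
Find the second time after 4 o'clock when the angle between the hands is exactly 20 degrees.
At t minutes past 4:00, the hour hand is at 30 x 4 + 0.5t degrees and the minute hand is at 6t degrees.
The smaller angle between them is 20 degrees when |30H - 5.5t| = 20 or |30H - 5.5t| = 340.
With H = 4, solve 30 x 4 - 5.5t = +/- target for each target:
  t = (30 x 4 - 20) / 5.5 = 18.18
  t = (30 x 4 + 20) / 5.5 = 25.45
  t = (30 x 4 - 340) / 5.5 = -40 (outside (0, 60))
  t = (30 x 4 + 340) / 5.5 = 83.64 (outside (0, 60))
Valid solutions in (0, 60): {18.18, 25.45} minutes.
The second occurrence is t = 25.45 minutes.
The hands form a 20-degree angle at 25.45 minutes past 4:00.

Final answer: 25.45 minutes past 4:00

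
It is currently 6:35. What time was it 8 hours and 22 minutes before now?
Starting time: 6:35 = 395 total minutes past 12:00
Subtracting: 8 hours and 22 minutes = 502 minutes
395 - 502 = -107 (negative, add 12 hours = 720) = 613 minutes
= 10 hours and 13 minutes past 12:00 = 10:13

Final answer: 10:13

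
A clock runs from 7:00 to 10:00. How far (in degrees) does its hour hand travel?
The hour hand moves 0.5 degrees per minute.
Time elapsed: 10:00 - 7:00 = 180 minutes
Angular displacement: 180 x 0.5 = 90 degrees

Final answer: 90 degrees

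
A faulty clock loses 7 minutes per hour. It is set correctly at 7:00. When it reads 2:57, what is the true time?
For every 60 true minutes, the faulty clock advances 53 minutes, so 1 faulty-clock minute corresponds to 60/53 true minutes.
From 7:00 to 2:57 on the faulty dial is 477 minutes.
True elapsed: 477 x 60/53 = 540 minutes = 9 hours.
True time: 7:00 + 9 hours = 4:00.

Final answer: 4:00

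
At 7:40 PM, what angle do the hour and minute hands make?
Hour hand position: 7 x 30 + 40 x 0.5 = 230 degrees
Minute hand position: 40 x 6 = 240 degrees
Difference: |230 - 240| = 10 degrees
The angle between the hands is 10 degrees

Final answer: 10 degrees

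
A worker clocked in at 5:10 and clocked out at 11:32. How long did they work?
From 5:10 to 11:32:
(11 x 60 + 32) - (5 x 60 + 10) = 692 - 310 = 382 minutes
= 6 hours and 22 minutes

Final answer: 6 hours and 22 minutes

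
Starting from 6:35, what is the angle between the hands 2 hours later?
First find the time 2 hours after 6:35.
Total minutes: 6 x 60 + 35 + 2 x 60 + 0 = 515.
515 mod 720 = 515 minutes = 8:35.
Now compute the angle at 8:35:
Hour hand: 8 x 30 + 35 x 0.5 = 257.5 degrees
Minute hand: 35 x 6 = 210 degrees
Difference: |257.5 - 210| = 47.5 degrees
The angle is 47.5 degrees

Final answer: 47.5 degrees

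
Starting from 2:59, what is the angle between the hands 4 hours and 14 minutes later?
First find the time 4 hours and 14 minutes after 2:59.
Total minutes: 2 x 60 + 59 + 4 x 60 + 14 = 433.
433 mod 720 = 433 minutes = 7:13.
Now compute the angle at 7:13:
Hour hand: 7 x 30 + 13 x 0.5 = 216.5 degrees
Minute hand: 13 x 6 = 78 degrees
Difference: |216.5 - 78| = 138.5 degrees
The angle is 138.5 degrees

Final answer: 138.5 degrees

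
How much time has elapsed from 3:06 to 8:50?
From 3:06 to 8:50:
(8 x 60 + 50) - (3 x 60 + 6) = 530 - 186 = 344 minutes
= 5 hours and 44 minutes

Final answer: 5 hours and 44 minutes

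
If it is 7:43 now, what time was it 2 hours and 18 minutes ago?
Starting time: 7:43 = 463 total minutes past 12:00
Subtracting: 2 hours and 18 minutes = 138 minutes
463 - 138 = 325 minutes
= 5 hours and 25 minutes past 12:00 = 5:25

Final answer: 5:25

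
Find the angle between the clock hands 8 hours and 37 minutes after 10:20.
First find the time 8 hours and 37 minutes after 10:20.
Total minutes: 10 x 60 + 20 + 8 x 60 + 37 = 1137.
1137 mod 720 = 417 minutes = 6:57.
Now compute the angle at 6:57:
Hour hand: 6 x 30 + 57 x 0.5 = 208.5 degrees
Minute hand: 57 x 6 = 342 degrees
Difference: |208.5 - 342| = 133.5 degrees
The angle is 133.5 degrees

Final answer: 133.5 degrees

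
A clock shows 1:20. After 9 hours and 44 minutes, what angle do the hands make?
First find the time 9 hours and 44 minutes after 1:20.
Total minutes: 1 x 60 + 20 + 9 x 60 + 44 = 664.
664 mod 720 = 664 minutes = 11:04.
Now compute the angle at 11:04:
Hour hand: 11 x 30 + 4 x 0.5 = 332 degrees
Minute hand: 4 x 6 = 24 degrees
Difference: |332 - 24| = 308 degrees
Smaller angle: 360 - 308 = 52 degrees

Final answer: 52 degrees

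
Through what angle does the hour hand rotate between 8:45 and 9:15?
The hour hand moves 0.5 degrees per minute.
Time elapsed: 9:15 - 8:45 = 30 minutes
Angular displacement: 30 x 0.5 = 15 degrees

Final answer: 15 degrees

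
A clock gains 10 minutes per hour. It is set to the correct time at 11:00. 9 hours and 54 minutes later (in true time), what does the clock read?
For every 60 true minutes, the faulty clock advances 60 + 10 = 70 minutes.
True elapsed: 9 hours and 54 minutes = 594 minutes.
Faulty clock advances: 594 x 70/60 = 693 minutes (drift: 99 minutes ahead).
Shown time: 11:00 + 693 minutes = 10:33.

Final answer: 10:33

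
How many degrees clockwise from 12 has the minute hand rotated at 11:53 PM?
The minute hand moves 6 degrees per minute.
At 11:53: 53 x 6 = 318 degrees

Final answer: 318 degrees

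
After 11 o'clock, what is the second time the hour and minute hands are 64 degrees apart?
At t minutes past 11:00, the hour hand is at 30 x 11 + 0.5t degrees and the minute hand is at 6t degrees.
The smaller angle between them is 64 degrees when |30H - 5.5t| = 64 or |30H - 5.5t| = 296.
With H = 11, solve 30 x 11 - 5.5t = +/- target for each target:
  t = (30 x 11 - 64) / 5.5 = 48.36
  t = (30 x 11 + 64) / 5.5 = 71.64 (outside (0, 60))
  t = (30 x 11 - 296) / 5.5 = 6.18
  t = (30 x 11 + 296) / 5.5 = 113.82 (outside (0, 60))
Valid solutions in (0, 60): {6.18, 48.36} minutes.
The second occurrence is t = 48.36 minutes.
The hands form a 64-degree angle at 48.36 minutes past 11:00.

Final answer: 48.36 minutes past 11:00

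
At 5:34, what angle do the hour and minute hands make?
Hour hand position: 5 x 30 + 34 x 0.5 = 167 degrees
Minute hand position: 34 x 6 = 204 degrees
Difference: |167 - 204| = 37 degrees
The angle between the hands is 37 degrees

Final answer: 37 degrees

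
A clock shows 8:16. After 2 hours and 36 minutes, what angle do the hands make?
First find the time 2 hours and 36 minutes after 8:16.
Total minutes: 8 x 60 + 16 + 2 x 60 + 36 = 652.
652 mod 720 = 652 minutes = 10:52.
Now compute the angle at 10:52:
Hour hand: 10 x 30 + 52 x 0.5 = 326 degrees
Minute hand: 52 x 6 = 312 degrees
Difference: |326 - 312| = 14 degrees
The angle is 14 degrees

Final answer: 14 degrees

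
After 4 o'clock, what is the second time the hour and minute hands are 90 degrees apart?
At t minutes past 4:00, the hour hand is at 30 x 4 + 0.5t degrees and the minute hand is at 6t degrees.
The smaller angle between them is 90 degrees when |30H - 5.5t| = 90 or |30H - 5.5t| = 270.
With H = 4, solve 30 x 4 - 5.5t = +/- target for each target:
  t = (30 x 4 - 90) / 5.5 = 5.45
  t = (30 x 4 + 90) / 5.5 = 38.18
  t = (30 x 4 - 270) / 5.5 = -27.27 (outside (0, 60))
  t = (30 x 4 + 270) / 5.5 = 70.91 (outside (0, 60))
Valid solutions in (0, 60): {5.45, 38.18} minutes.
The second occurrence is t = 38.18 minutes.
The hands form a 90-degree angle at 38.18 minutes past 4:00.

Final answer: 38.18 minutes past 4:00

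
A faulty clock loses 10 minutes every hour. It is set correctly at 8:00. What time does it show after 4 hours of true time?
For every 60 true minutes, the faulty clock advances 60 - 10 = 50 minutes.
True elapsed: 4 hours = 240 minutes.
Faulty clock advances: 240 x 50/60 = 200 minutes (drift: 40 minutes behind).
Shown time: 8:00 + 200 minutes = 11:20.

Final answer: 11:20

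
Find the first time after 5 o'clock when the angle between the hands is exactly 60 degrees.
At t minutes past 5:00, the hour hand is at 30 x 5 + 0.5t degrees and the minute hand is at 6t degrees.
The smaller angle between them is 60 degrees when |30H - 5.5t| = 60 or |30H - 5.5t| = 300.
With H = 5, solve 30 x 5 - 5.5t = +/- target for each target:
  t = (30 x 5 - 60) / 5.5 = 16.36
  t = (30 x 5 + 60) / 5.5 = 38.18
  t = (30 x 5 - 300) / 5.5 = -27.27 (outside (0, 60))
  t = (30 x 5 + 300) / 5.5 = 81.82 (outside (0, 60))
Valid solutions in (0, 60): {16.36, 38.18} minutes.
The first occurrence is t = 16.36 minutes.
The hands form a 60-degree angle at 16.36 minutes past 5:00.

Final answer: 16.36 minutes past 5:00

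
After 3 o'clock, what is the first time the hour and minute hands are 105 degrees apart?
At t minutes past 3:00, the hour hand is at 30 x 3 + 0.5t degrees and the minute hand is at 6t degrees.
The smaller angle between them is 105 degrees when |30H - 5.5t| = 105 or |30H - 5.5t| = 255.
With H = 3, solve 30 x 3 - 5.5t = +/- target for each target:
  t = (30 x 3 - 105) / 5.5 = -2.73 (outside (0, 60))
  t = (30 x 3 + 105) / 5.5 = 35.45
  t = (30 x 3 - 255) / 5.5 = -30 (outside (0, 60))
  t = (30 x 3 + 255) / 5.5 = 62.73 (outside (0, 60))
Valid solutions in (0, 60): {35.45} minutes.
The first occurrence is t = 35.45 minutes.
The hands form a 105-degree angle at 35.45 minutes past 3:00.

Final answer: 35.45 minutes past 3:00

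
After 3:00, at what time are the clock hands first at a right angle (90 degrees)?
At t minutes past 3:00, the hour hand is at 30 x 3 + 0.5t degrees and the minute hand is at 6t degrees.
The smaller angle between them is 90 degrees when |30H - 5.5t| = 90 or |30H - 5.5t| = 270.
With H = 3, solve 30 x 3 - 5.5t = +/- target for each target:
  t = (30 x 3 - 90) / 5.5 = 0 (outside (0, 60))
  t = (30 x 3 + 90) / 5.5 = 32.73
  t = (30 x 3 - 270) / 5.5 = -32.73 (outside (0, 60))
  t = (30 x 3 + 270) / 5.5 = 65.45 (outside (0, 60))
Valid solutions in (0, 60): {32.73} minutes.
First occurrence: t = 32.73 minutes.
The hands are at right angles at 32.73 minutes past 3:00.

Final answer: 32.73 minutes past 3:00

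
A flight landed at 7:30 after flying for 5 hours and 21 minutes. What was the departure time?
Starting time: 7:30 = 450 total minutes past 12:00
Subtracting: 5 hours and 21 minutes = 321 minutes
450 - 321 = 129 minutes
= 2 hours and 9 minutes past 12:00 = 2:09

Final answer: 2:09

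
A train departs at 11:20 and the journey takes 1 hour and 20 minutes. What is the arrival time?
Starting time: 11:20
Adding 20 minutes to 20 minutes: 20 + 20 = 40 minutes
Adding 1 hour: 11 + 1 = 12
Final time: 12:40

Final answer: 12:40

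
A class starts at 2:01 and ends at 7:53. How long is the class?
From 2:01 to 7:53:
(7 x 60 + 53) - (2 x 60 + 1) = 473 - 121 = 352 minutes
= 5 hours and 52 minutes

Final answer: 5 hours and 52 minutes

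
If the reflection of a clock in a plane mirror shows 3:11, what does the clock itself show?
Reflection across the vertical (12-6) axis maps a hand at angle A degrees to (360 - A) degrees, which sends a reading of T minutes past 12:00 to (720 - T) minutes past 12:00.
Mirror reads 3:11 = 191 minutes past 12:00.
Actual time: (720 - 191) mod 720 = 529 minutes = 8:49.

Final answer: 8:49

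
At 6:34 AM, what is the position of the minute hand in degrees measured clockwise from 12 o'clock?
The minute hand moves 6 degrees per minute.
At 6:34: 34 x 6 = 204 degrees

Final answer: 204 degrees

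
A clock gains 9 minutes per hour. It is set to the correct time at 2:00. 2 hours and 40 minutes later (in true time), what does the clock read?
For every 60 true minutes, the faulty clock advances 60 + 9 = 69 minutes.
True elapsed: 2 hours and 40 minutes = 160 minutes.
Faulty clock advances: 160 x 69/60 = 184 minutes (drift: 24 minutes ahead).
Shown time: 2:00 + 184 minutes = 5:04.

Final answer: 5:04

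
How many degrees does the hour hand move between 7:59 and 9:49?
The hour hand moves 0.5 degrees per minute.
Time elapsed: 9:49 - 7:59 = 110 minutes
Angular displacement: 110 x 0.5 = 55 degrees

Final answer: 55 degrees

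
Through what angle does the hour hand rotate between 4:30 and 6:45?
The hour hand moves 0.5 degrees per minute.
Time elapsed: 6:45 - 4:30 = 135 minutes
Angular displacement: 135 x 0.5 = 67.5 degrees

Final answer: 67.5 degrees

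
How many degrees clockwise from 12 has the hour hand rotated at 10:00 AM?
The hour hand moves 30 degrees per hour and 0.5 degrees per minute.
At 10:00: (10) x 30 + 0 x 0.5 = 300 + 0 = 300 degrees

Final answer: 300 degrees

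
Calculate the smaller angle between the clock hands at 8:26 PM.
Hour hand position: 8 x 30 + 26 x 0.5 = 253 degrees
Minute hand position: 26 x 6 = 156 degrees
Difference: |253 - 156| = 97 degrees
The angle between the hands is 97 degrees

Final answer: 97 degrees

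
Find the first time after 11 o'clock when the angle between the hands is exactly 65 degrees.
At t minutes past 11:00, the hour hand is at 30 x 11 + 0.5t degrees and the minute hand is at 6t degrees.
The smaller angle between them is 65 degrees when |30H - 5.5t| = 65 or |30H - 5.5t| = 295.
With H = 11, solve 30 x 11 - 5.5t = +/- target for each target:
  t = (30 x 11 - 65) / 5.5 = 48.18
  t = (30 x 11 + 65) / 5.5 = 71.82 (outside (0, 60))
  t = (30 x 11 - 295) / 5.5 = 6.36
  t = (30 x 11 + 295) / 5.5 = 113.64 (outside (0, 60))
Valid solutions in (0, 60): {6.36, 48.18} minutes.
The first occurrence is t = 6.36 minutes.
The hands form a 65-degree angle at 6.36 minutes past 11:00.

Final answer: 6.36 minutes past 11:00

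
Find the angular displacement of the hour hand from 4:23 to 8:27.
The hour hand moves 0.5 degrees per minute.
Time elapsed: 8:27 - 4:23 = 244 minutes
Angular displacement: 244 x 0.5 = 122 degrees

Final answer: 122 degrees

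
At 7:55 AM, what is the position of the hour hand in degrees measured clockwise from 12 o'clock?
The hour hand moves 30 degrees per hour and 0.5 degrees per minute.
At 7:55: (7) x 30 + 55 x 0.5 = 210 + 27.5 = 237.5 degrees

Final answer: 237.5 degrees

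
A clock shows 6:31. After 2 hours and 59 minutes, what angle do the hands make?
First find the time 2 hours and 59 minutes after 6:31.
Total minutes: 6 x 60 + 31 + 2 x 60 + 59 = 570.
570 mod 720 = 570 minutes = 9:30.
Now compute the angle at 9:30:
Hour hand: 9 x 30 + 30 x 0.5 = 285 degrees
Minute hand: 30 x 6 = 180 degrees
Difference: |285 - 180| = 105 degrees
The angle is 105 degrees

Final answer: 105 degrees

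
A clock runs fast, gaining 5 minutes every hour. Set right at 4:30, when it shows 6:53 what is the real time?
For every 60 true minutes, the faulty clock advances 65 minutes, so 1 faulty-clock minute corresponds to 60/65 true minutes.
From 4:30 to 6:53 on the faulty dial is 143 minutes.
True elapsed: 143 x 60/65 = 132 minutes = 2 hours and 12 minutes.
True time: 4:30 + 2 hours and 12 minutes = 6:42.

Final answer: 6:42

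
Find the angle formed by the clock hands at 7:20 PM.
Hour hand position: 7 x 30 + 20 x 0.5 = 220 degrees
Minute hand position: 20 x 6 = 120 degrees
Difference: |220 - 120| = 100 degrees
The angle between the hands is 100 degrees

Final answer: 100 degrees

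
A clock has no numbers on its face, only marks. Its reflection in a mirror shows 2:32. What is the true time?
Reflection across the vertical (12-6) axis maps a hand at angle A degrees to (360 - A) degrees, which sends a reading of T minutes past 12:00 to (720 - T) minutes past 12:00.
Mirror reads 2:32 = 152 minutes past 12:00.
Actual time: (720 - 152) mod 720 = 568 minutes = 9:28.

Final answer: 9:28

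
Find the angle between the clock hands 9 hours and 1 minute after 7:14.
First find the time 9 hours and 1 minute after 7:14.
Total minutes: 7 x 60 + 14 + 9 x 60 + 1 = 975.
975 mod 720 = 255 minutes = 4:15.
Now compute the angle at 4:15:
Hour hand: 4 x 30 + 15 x 0.5 = 127.5 degrees
Minute hand: 15 x 6 = 90 degrees
Difference: |127.5 - 90| = 37.5 degrees
The angle is 37.5 degrees

Final answer: 37.5 degrees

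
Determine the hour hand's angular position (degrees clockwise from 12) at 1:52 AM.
The hour hand moves 30 degrees per hour and 0.5 degrees per minute.
At 1:52: (1) x 30 + 52 x 0.5 = 30 + 26 = 56 degrees

Final answer: 56 degrees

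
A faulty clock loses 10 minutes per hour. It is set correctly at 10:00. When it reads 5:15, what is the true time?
For every 60 true minutes, the faulty clock advances 50 minutes, so 1 faulty-clock minute corresponds to 60/50 true minutes.
From 10:00 to 5:15 on the faulty dial is 435 minutes.
True elapsed: 435 x 60/50 = 522 minutes = 8 hours and 42 minutes.
True time: 10:00 + 8 hours and 42 minutes = 6:42.

Final answer: 6:42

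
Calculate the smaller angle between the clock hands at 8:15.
Hour hand position: 8 x 30 + 15 x 0.5 = 247.5 degrees
Minute hand position: 15 x 6 = 90 degrees
Difference: |247.5 - 90| = 157.5 degrees
The angle between the hands is 157.5 degrees

Final answer: 157.5 degrees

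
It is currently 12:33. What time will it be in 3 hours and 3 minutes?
Starting time: 12:33
Adding 3 minutes to 33 minutes: 33 + 3 = 36 minutes
Adding 3 hours: 12 + 3 = 15 - 12 = 3
Final time: 3:36

Final answer: 3:36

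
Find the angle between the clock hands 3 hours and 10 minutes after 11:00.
First find the time 3 hours and 10 minutes after 11:00.
Total minutes: 11 x 60 + 0 + 3 x 60 + 10 = 850.
850 mod 720 = 130 minutes = 2:10.
Now compute the angle at 2:10:
Hour hand: 2 x 30 + 10 x 0.5 = 65 degrees
Minute hand: 10 x 6 = 60 degrees
Difference: |65 - 60| = 5 degrees
The angle is 5 degrees

Final answer: 5 degrees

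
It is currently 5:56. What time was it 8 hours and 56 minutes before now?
Starting time: 5:56 = 356 total minutes past 12:00
Subtracting: 8 hours and 56 minutes = 536 minutes
356 - 536 = -180 (negative, add 12 hours = 720) = 540 minutes
= 9 hours past 12:00 = 9:00

Final answer: 9:00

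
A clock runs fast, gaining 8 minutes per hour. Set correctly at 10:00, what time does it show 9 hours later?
For every 60 true minutes, the faulty clock advances 60 + 8 = 68 minutes.
True elapsed: 9 hours = 540 minutes.
Faulty clock advances: 540 x 68/60 = 612 minutes (drift: 72 minutes ahead).
Shown time: 10:00 + 612 minutes = 8:12.

Final answer: 8:12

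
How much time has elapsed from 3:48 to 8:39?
From 3:48 to 8:39:
(8 x 60 + 39) - (3 x 60 + 48) = 519 - 228 = 291 minutes
= 4 hours and 51 minutes

Final answer: 4 hours and 51 minutes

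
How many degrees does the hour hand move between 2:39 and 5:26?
The hour hand moves 0.5 degrees per minute.
Time elapsed: 5:26 - 2:39 = 167 minutes
Angular displacement: 167 x 0.5 = 83.5 degrees

Final answer: 83.5 degrees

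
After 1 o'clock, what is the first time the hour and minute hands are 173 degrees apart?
At t minutes past 1:00, the hour hand is at 30 x 1 + 0.5t degrees and the minute hand is at 6t degrees.
The smaller angle between them is 173 degrees when |30H - 5.5t| = 173 or |30H - 5.5t| = 187.
With H = 1, solve 30 x 1 - 5.5t = +/- target for each target:
  t = (30 x 1 - 173) / 5.5 = -26 (outside (0, 60))
  t = (30 x 1 + 173) / 5.5 = 36.91
  t = (30 x 1 - 187) / 5.5 = -28.55 (outside (0, 60))
  t = (30 x 1 + 187) / 5.5 = 39.45
Valid solutions in (0, 60): {36.91, 39.45} minutes.
The first occurrence is t = 36.91 minutes.
The hands form a 173-degree angle at 36.91 minutes past 1:00.

Final answer: 36.91 minutes past 1:00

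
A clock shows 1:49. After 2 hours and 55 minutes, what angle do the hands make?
First find the time 2 hours and 55 minutes after 1:49.
Total minutes: 1 x 60 + 49 + 2 x 60 + 55 = 284.
284 mod 720 = 284 minutes = 4:44.
Now compute the angle at 4:44:
Hour hand: 4 x 30 + 44 x 0.5 = 142 degrees
Minute hand: 44 x 6 = 264 degrees
Difference: |142 - 264| = 122 degrees
The angle is 122 degrees

Final answer: 122 degrees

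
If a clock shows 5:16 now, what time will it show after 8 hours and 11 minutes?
Starting time: 5:16
Adding 11 minutes to 16 minutes: 16 + 11 = 27 minutes
Adding 8 hours: 5 + 8 = 13 - 12 = 1
Final time: 1:27

Final answer: 1:27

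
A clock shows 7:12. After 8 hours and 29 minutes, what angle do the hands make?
First find the time 8 hours and 29 minutes after 7:12.
Total minutes: 7 x 60 + 12 + 8 x 60 + 29 = 941.
941 mod 720 = 221 minutes = 3:41.
Now compute the angle at 3:41:
Hour hand: 3 x 30 + 41 x 0.5 = 110.5 degrees
Minute hand: 41 x 6 = 246 degrees
Difference: |110.5 - 246| = 135.5 degrees
The angle is 135.5 degrees

Final answer: 135.5 degrees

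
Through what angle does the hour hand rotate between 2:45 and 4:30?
The hour hand moves 0.5 degrees per minute.
Time elapsed: 4:30 - 2:45 = 105 minutes
Angular displacement: 105 x 0.5 = 52.5 degrees

Final answer: 52.5 degrees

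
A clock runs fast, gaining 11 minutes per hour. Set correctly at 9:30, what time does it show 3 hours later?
For every 60 true minutes, the faulty clock advances 60 + 11 = 71 minutes.
True elapsed: 3 hours = 180 minutes.
Faulty clock advances: 180 x 71/60 = 213 minutes (drift: 33 minutes ahead).
Shown time: 9:30 + 213 minutes = 1:03.

Final answer: 1:03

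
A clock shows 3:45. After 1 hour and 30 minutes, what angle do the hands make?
First find the time 1 hour and 30 minutes after 3:45.
Total minutes: 3 x 60 + 45 + 1 x 60 + 30 = 315.
315 mod 720 = 315 minutes = 5:15.
Now compute the angle at 5:15:
Hour hand: 5 x 30 + 15 x 0.5 = 157.5 degrees
Minute hand: 15 x 6 = 90 degrees
Difference: |157.5 - 90| = 67.5 degrees
The angle is 67.5 degrees

Final answer: 67.5 degrees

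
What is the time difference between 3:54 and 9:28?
From 3:54 to 9:28:
(9 x 60 + 28) - (3 x 60 + 54) = 568 - 234 = 334 minutes
= 5 hours and 34 minutes

Final answer: 5 hours and 34 minutes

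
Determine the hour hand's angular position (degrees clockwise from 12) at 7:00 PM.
The hour hand moves 30 degrees per hour and 0.5 degrees per minute.
At 7:00: (7) x 30 + 0 x 0.5 = 210 + 0 = 210 degrees

Final answer: 210 degrees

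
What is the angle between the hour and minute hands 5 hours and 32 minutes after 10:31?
First find the time 5 hours and 32 minutes after 10:31.
Total minutes: 10 x 60 + 31 + 5 x 60 + 32 = 963.
963 mod 720 = 243 minutes = 4:03.
Now compute the angle at 4:03:
Hour hand: 4 x 30 + 3 x 0.5 = 121.5 degrees
Minute hand: 3 x 6 = 18 degrees
Difference: |121.5 - 18| = 103.5 degrees
The angle is 103.5 degrees

Final answer: 103.5 degrees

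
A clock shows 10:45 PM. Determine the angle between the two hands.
Hour hand position: 10 x 30 + 45 x 0.5 = 322.5 degrees
Minute hand position: 45 x 6 = 270 degrees
Difference: |322.5 - 270| = 52.5 degrees
The angle between the hands is 52.5 degrees

Final answer: 52.5 degrees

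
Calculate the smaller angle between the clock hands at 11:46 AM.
Hour hand position: 11 x 30 + 46 x 0.5 = 353 degrees
Minute hand position: 46 x 6 = 276 degrees
Difference: |353 - 276| = 77 degrees
The angle between the hands is 77 degrees

Final answer: 77 degrees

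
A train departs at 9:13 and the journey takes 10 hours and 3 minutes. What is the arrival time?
Starting time: 9:13
Adding 3 minutes to 13 minutes: 13 + 3 = 16 minutes
Adding 10 hours: 9 + 10 = 19 - 12 = 7
Final time: 7:16

Final answer: 7:16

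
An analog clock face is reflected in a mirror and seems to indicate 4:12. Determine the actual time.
Reflection across the vertical (12-6) axis maps a hand at angle A degrees to (360 - A) degrees, which sends a reading of T minutes past 12:00 to (720 - T) minutes past 12:00.
Mirror reads 4:12 = 252 minutes past 12:00.
Actual time: (720 - 252) mod 720 = 468 minutes = 7:48.

Final answer: 7:48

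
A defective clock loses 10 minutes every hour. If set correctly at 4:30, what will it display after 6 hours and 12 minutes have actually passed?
For every 60 true minutes, the faulty clock advances 60 - 10 = 50 minutes.
True elapsed: 6 hours and 12 minutes = 372 minutes.
Faulty clock advances: 372 x 50/60 = 310 minutes (drift: 62 minutes behind).
Shown time: 4:30 + 310 minutes = 9:40.

Final answer: 9:40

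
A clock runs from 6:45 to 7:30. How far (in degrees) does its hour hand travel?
The hour hand moves 0.5 degrees per minute.
Time elapsed: 7:30 - 6:45 = 45 minutes
Angular displacement: 45 x 0.5 = 22.5 degrees

Final answer: 22.5 degrees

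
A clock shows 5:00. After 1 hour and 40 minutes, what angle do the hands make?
First find the time 1 hour and 40 minutes after 5:00.
Total minutes: 5 x 60 + 0 + 1 x 60 + 40 = 400.
400 mod 720 = 400 minutes = 6:40.
Now compute the angle at 6:40:
Hour hand: 6 x 30 + 40 x 0.5 = 200 degrees
Minute hand: 40 x 6 = 240 degrees
Difference: |200 - 240| = 40 degrees
The angle is 40 degrees

Final answer: 40 degrees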